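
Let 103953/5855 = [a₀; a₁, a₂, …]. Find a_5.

3

103953 = 17·5855 + 4418   →  a_0 = 17
5855 = 1·4418 + 1437   →  a_1 = 1
4418 = 3·1437 + 107   →  a_2 = 3
1437 = 13·107 + 46   →  a_3 = 13
107 = 2·46 + 15   →  a_4 = 2
46 = 3·15 + 1   →  a_5 = 3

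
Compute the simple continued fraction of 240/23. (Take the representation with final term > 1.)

240 = 10*23 + 10
23 = 2*10 + 3
10 = 3*3 + 1
3 = 3*1 + 0  (stop)
So 240/23 = [10; 2, 3, 3].

[10; 2, 3, 3]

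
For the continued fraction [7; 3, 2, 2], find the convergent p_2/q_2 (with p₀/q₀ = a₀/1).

Using pₖ = aₖpₖ₋₁ + pₖ₋₂, qₖ = aₖqₖ₋₁ + qₖ₋₂ (with p₋₁=1, p₋₂=0, q₋₁=0, q₋₂=1):
  k=0: a=7, p=7, q=1
  k=1: a=3, p=22, q=3
  k=2: a=2, p=51, q=7

51/7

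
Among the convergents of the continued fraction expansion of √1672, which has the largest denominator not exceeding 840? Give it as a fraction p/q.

√1672 = [40; 1, 8, 10, 8, 1, 80, …] (period length 6).
Convergents:
  p_0/q_0 = 40/1
  p_1/q_1 = 41/1
  p_2/q_2 = 368/9
  p_3/q_3 = 3721/91
  p_4/q_4 = 30136/737
  p_5/q_5 = 33857/828
  p_6/q_6 = 2738696/66977
q_5 = 828 ≤ 840 < 66977 = q_6, so the answer is 33857/828.

33857/828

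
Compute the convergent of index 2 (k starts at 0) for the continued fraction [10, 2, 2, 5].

52/5

Using pₖ = aₖpₖ₋₁ + pₖ₋₂, qₖ = aₖqₖ₋₁ + qₖ₋₂ (with p₋₁=1, p₋₂=0, q₋₁=0, q₋₂=1):
  k=0: a=10, p=10, q=1
  k=1: a=2, p=21, q=2
  k=2: a=2, p=52, q=5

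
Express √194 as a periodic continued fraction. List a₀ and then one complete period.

[13; 1, 12, 1, 26]

a₀ = ⌊√194⌋ = 13.
With m₀=0, d₀=1 and mₖ₊₁ = dₖaₖ − mₖ, dₖ₊₁ = (n − mₖ₊₁²)/dₖ, aₖ₊₁ = ⌊(a₀+mₖ₊₁)/dₖ₊₁⌋:
  k=1: m=13, d=25, a=1
  k=2: m=12, d=2, a=12
  k=3: m=12, d=25, a=1
  k=4: m=13, d=1, a=26
d=1 and a=2a₀=26 at k=4, so the next step gives (m, d) = (13, 25) again — its k=1 value — and the period has length 4.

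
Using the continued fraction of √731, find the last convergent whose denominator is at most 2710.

√731 = [27; 27, 54, …] (period length 2).
Convergents:
  p_0/q_0 = 27/1
  p_1/q_1 = 730/27
  p_2/q_2 = 39447/1459
  p_3/q_3 = 1065799/39420
q_2 = 1459 ≤ 2710 < 39420 = q_3, so the answer is 39447/1459.

39447/1459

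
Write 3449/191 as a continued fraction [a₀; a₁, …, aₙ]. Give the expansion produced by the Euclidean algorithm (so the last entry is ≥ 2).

3449 = 18×191 + 11
191 = 17×11 + 4
11 = 2×4 + 3
4 = 1×3 + 1
3 = 3×1 + 0  (stop)
So 3449/191 = [18; 17, 2, 1, 3].

[18; 17, 2, 1, 3]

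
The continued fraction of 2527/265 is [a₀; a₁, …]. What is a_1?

1

2527 = 9·265 + 142   →  a_0 = 9
265 = 1·142 + 123   →  a_1 = 1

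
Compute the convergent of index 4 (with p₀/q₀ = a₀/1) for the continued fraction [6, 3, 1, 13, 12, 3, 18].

Using pₖ = aₖpₖ₋₁ + pₖ₋₂, qₖ = aₖqₖ₋₁ + qₖ₋₂ (with p₋₁=1, p₋₂=0, q₋₁=0, q₋₂=1):
  k=0: a=6, p=6, q=1
  k=1: a=3, p=19, q=3
  k=2: a=1, p=25, q=4
  k=3: a=13, p=344, q=55
  k=4: a=12, p=4153, q=664

4153/664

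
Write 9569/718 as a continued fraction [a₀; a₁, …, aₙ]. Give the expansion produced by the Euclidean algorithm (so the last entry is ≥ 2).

[13; 3, 18, 13]

9569 = 13×718 + 235
718 = 3×235 + 13
235 = 18×13 + 1
13 = 13×1 + 0  (stop)
So 9569/718 = [13; 3, 18, 13].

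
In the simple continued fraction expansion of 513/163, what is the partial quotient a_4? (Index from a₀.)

513 = 3·163 + 24   →  a_0 = 3
163 = 6·24 + 19   →  a_1 = 6
24 = 1·19 + 5   →  a_2 = 1
19 = 3·5 + 4   →  a_3 = 3
5 = 1·4 + 1   →  a_4 = 1

1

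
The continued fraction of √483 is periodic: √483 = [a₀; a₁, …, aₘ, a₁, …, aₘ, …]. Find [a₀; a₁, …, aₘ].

a₀ = ⌊√483⌋ = 21.
With m₀=0, d₀=1 and mₖ₊₁ = dₖaₖ − mₖ, dₖ₊₁ = (n − mₖ₊₁²)/dₖ, aₖ₊₁ = ⌊(a₀+mₖ₊₁)/dₖ₊₁⌋:
  k=1: m=21, d=42, a=1
  k=2: m=21, d=1, a=42
d=1 and a=2a₀=42 at k=2, so the next step gives (m, d) = (21, 42) again — its k=1 value — and the period has length 2.

[21; 1, 42]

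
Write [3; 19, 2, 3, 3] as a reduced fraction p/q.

Using pₖ = aₖpₖ₋₁ + pₖ₋₂ and qₖ = aₖqₖ₋₁ + qₖ₋₂:
  k=0: a=3, p=3, q=1
  k=1: a=19, p=58, q=19
  k=2: a=2, p=119, q=39
  k=3: a=3, p=415, q=136
  k=4: a=3, p=1364, q=447

1364/447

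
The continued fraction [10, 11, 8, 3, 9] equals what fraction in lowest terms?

Fold from the inside: start with 9/1.
  3 + 1/9 = 28/9
  8 + 9/28 = 233/28
  11 + 28/233 = 2591/233
  10 + 233/2591 = 26143/2591

26143/2591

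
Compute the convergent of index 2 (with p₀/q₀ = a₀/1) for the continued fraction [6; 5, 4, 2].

130/21

Using pₖ = aₖpₖ₋₁ + pₖ₋₂, qₖ = aₖqₖ₋₁ + qₖ₋₂ (with p₋₁=1, p₋₂=0, q₋₁=0, q₋₂=1):
  k=0: a=6, p=6, q=1
  k=1: a=5, p=31, q=5
  k=2: a=4, p=130, q=21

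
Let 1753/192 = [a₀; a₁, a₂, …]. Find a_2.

1

1753 = 9·192 + 25   →  a_0 = 9
192 = 7·25 + 17   →  a_1 = 7
25 = 1·17 + 8   →  a_2 = 1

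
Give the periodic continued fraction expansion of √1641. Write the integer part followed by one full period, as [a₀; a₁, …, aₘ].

a₀ = ⌊√1641⌋ = 40.
With m₀=0, d₀=1 and mₖ₊₁ = dₖaₖ − mₖ, dₖ₊₁ = (n − mₖ₊₁²)/dₖ, aₖ₊₁ = ⌊(a₀+mₖ₊₁)/dₖ₊₁⌋:
  k=1: m=40, d=41, a=1
  k=2: m=1, d=40, a=1
  k=3: m=39, d=3, a=26
  k=4: m=39, d=40, a=1
  k=5: m=1, d=41, a=1
  k=6: m=40, d=1, a=80
d=1 and a=2a₀=80 at k=6, so the next step gives (m, d) = (40, 41) again — its k=1 value — and the period has length 6.

[40; 1, 1, 26, 1, 1, 80]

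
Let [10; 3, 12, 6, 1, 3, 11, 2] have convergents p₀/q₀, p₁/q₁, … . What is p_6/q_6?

Using pₖ = aₖpₖ₋₁ + pₖ₋₂, qₖ = aₖqₖ₋₁ + qₖ₋₂ (with p₋₁=1, p₋₂=0, q₋₁=0, q₋₂=1):
  k=0: a=10, p=10, q=1
  k=1: a=3, p=31, q=3
  k=2: a=12, p=382, q=37
  k=3: a=6, p=2323, q=225
  k=4: a=1, p=2705, q=262
  k=5: a=3, p=10438, q=1011
  k=6: a=11, p=117523, q=11383

117523/11383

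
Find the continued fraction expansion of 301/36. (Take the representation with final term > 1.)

[8; 2, 1, 3, 3]

301 = 8·36 + 13
36 = 2·13 + 10
13 = 1·10 + 3
10 = 3·3 + 1
3 = 3·1 + 0  (stop)
So 301/36 = [8; 2, 1, 3, 3].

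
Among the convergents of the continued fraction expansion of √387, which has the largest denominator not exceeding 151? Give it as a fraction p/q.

2341/119

√387 = [19; 1, 2, 19, 2, 1, 38, …] (period length 6).
Convergents:
  p_0/q_0 = 19/1
  p_1/q_1 = 20/1
  p_2/q_2 = 59/3
  p_3/q_3 = 1141/58
  p_4/q_4 = 2341/119
  p_5/q_5 = 3482/177
q_4 = 119 ≤ 151 < 177 = q_5, so the answer is 2341/119.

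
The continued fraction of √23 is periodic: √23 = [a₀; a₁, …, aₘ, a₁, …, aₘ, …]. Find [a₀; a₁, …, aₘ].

a₀ = ⌊√23⌋ = 4.
With m₀=0, d₀=1 and mₖ₊₁ = dₖaₖ − mₖ, dₖ₊₁ = (n − mₖ₊₁²)/dₖ, aₖ₊₁ = ⌊(a₀+mₖ₊₁)/dₖ₊₁⌋:
  k=1: m=4, d=7, a=1
  k=2: m=3, d=2, a=3
  k=3: m=3, d=7, a=1
  k=4: m=4, d=1, a=8
d=1 and a=2a₀=8 at k=4, so the next step gives (m, d) = (4, 7) again — its k=1 value — and the period has length 4.

[4; 1, 3, 1, 8]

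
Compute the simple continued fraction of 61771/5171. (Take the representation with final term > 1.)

61771 = 11×5171 + 4890
5171 = 1×4890 + 281
4890 = 17×281 + 113
281 = 2×113 + 55
113 = 2×55 + 3
55 = 18×3 + 1
3 = 3×1 + 0  (stop)
So 61771/5171 = [11; 1, 17, 2, 2, 18, 3].

[11; 1, 17, 2, 2, 18, 3]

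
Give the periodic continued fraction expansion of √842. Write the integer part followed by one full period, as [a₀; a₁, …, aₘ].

a₀ = ⌊√842⌋ = 29.
With m₀=0, d₀=1 and mₖ₊₁ = dₖaₖ − mₖ, dₖ₊₁ = (n − mₖ₊₁²)/dₖ, aₖ₊₁ = ⌊(a₀+mₖ₊₁)/dₖ₊₁⌋:
  k=1: m=29, d=1, a=58
d=1 and a=2a₀=58 at k=1, so the next step gives (m, d) = (29, 1) again — its k=1 value — and the period has length 1.

[29; 58]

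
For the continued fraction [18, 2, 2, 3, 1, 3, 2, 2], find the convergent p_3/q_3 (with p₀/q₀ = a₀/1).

313/17

Using pₖ = aₖpₖ₋₁ + pₖ₋₂, qₖ = aₖqₖ₋₁ + qₖ₋₂ (with p₋₁=1, p₋₂=0, q₋₁=0, q₋₂=1):
  k=0: a=18, p=18, q=1
  k=1: a=2, p=37, q=2
  k=2: a=2, p=92, q=5
  k=3: a=3, p=313, q=17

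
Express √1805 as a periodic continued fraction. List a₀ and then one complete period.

[42; 2, 16, 2, 84]

a₀ = ⌊√1805⌋ = 42.
With m₀=0, d₀=1 and mₖ₊₁ = dₖaₖ − mₖ, dₖ₊₁ = (n − mₖ₊₁²)/dₖ, aₖ₊₁ = ⌊(a₀+mₖ₊₁)/dₖ₊₁⌋:
  k=1: m=42, d=41, a=2
  k=2: m=40, d=5, a=16
  k=3: m=40, d=41, a=2
  k=4: m=42, d=1, a=84
d=1 and a=2a₀=84 at k=4, so the next step gives (m, d) = (42, 41) again — its k=1 value — and the period has length 4.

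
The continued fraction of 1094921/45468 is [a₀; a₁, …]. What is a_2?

3

1094921 = 24·45468 + 3689   →  a_0 = 24
45468 = 12·3689 + 1200   →  a_1 = 12
3689 = 3·1200 + 89   →  a_2 = 3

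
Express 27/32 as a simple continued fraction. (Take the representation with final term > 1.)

[0; 1, 5, 2, 2]

27 = 0×32 + 27
32 = 1×27 + 5
27 = 5×5 + 2
5 = 2×2 + 1
2 = 2×1 + 0  (stop)
So 27/32 = [0; 1, 5, 2, 2].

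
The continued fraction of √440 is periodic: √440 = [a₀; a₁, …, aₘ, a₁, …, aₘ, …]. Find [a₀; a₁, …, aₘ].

[20; 1, 40]

a₀ = ⌊√440⌋ = 20.
With m₀=0, d₀=1 and mₖ₊₁ = dₖaₖ − mₖ, dₖ₊₁ = (n − mₖ₊₁²)/dₖ, aₖ₊₁ = ⌊(a₀+mₖ₊₁)/dₖ₊₁⌋:
  k=1: m=20, d=40, a=1
  k=2: m=20, d=1, a=40
d=1 and a=2a₀=40 at k=2, so the next step gives (m, d) = (20, 40) again — its k=1 value — and the period has length 2.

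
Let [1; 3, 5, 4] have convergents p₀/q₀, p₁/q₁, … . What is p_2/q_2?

21/16

Using pₖ = aₖpₖ₋₁ + pₖ₋₂, qₖ = aₖqₖ₋₁ + qₖ₋₂ (with p₋₁=1, p₋₂=0, q₋₁=0, q₋₂=1):
  k=0: a=1, p=1, q=1
  k=1: a=3, p=4, q=3
  k=2: a=5, p=21, q=16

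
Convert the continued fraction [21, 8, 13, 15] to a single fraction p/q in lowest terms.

33439/1583

Fold from the inside: start with 15/1.
  13 + 1/15 = 196/15
  8 + 15/196 = 1583/196
  21 + 196/1583 = 33439/1583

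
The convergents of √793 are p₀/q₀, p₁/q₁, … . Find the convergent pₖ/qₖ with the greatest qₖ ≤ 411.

4393/156

√793 = [28; 6, 4, 6, 56, …] (period length 4).
Convergents:
  p_0/q_0 = 28/1
  p_1/q_1 = 169/6
  p_2/q_2 = 704/25
  p_3/q_3 = 4393/156
  p_4/q_4 = 246712/8761
q_3 = 156 ≤ 411 < 8761 = q_4, so the answer is 4393/156.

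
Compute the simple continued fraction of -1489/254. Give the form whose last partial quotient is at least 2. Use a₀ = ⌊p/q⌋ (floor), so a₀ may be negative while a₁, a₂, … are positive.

[-6; 7, 3, 1, 8]

-1489 = -6*254 + 35
254 = 7*35 + 9
35 = 3*9 + 8
9 = 1*8 + 1
8 = 8*1 + 0  (stop)
So -1489/254 = [-6; 7, 3, 1, 8].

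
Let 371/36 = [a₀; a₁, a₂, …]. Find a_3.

1

371 = 10·36 + 11   →  a_0 = 10
36 = 3·11 + 3   →  a_1 = 3
11 = 3·3 + 2   →  a_2 = 3
3 = 1·2 + 1   →  a_3 = 1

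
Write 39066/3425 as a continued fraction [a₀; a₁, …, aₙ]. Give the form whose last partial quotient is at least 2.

[11; 2, 2, 6, 8, 13]

39066 = 11×3425 + 1391
3425 = 2×1391 + 643
1391 = 2×643 + 105
643 = 6×105 + 13
105 = 8×13 + 1
13 = 13×1 + 0  (stop)
So 39066/3425 = [11; 2, 2, 6, 8, 13].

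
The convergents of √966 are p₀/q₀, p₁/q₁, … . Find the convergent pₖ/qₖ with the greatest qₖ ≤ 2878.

√966 = [31; 12, 2, 2, 2, 12, 62, …] (period length 6).
Convergents:
  p_0/q_0 = 31/1
  p_1/q_1 = 373/12
  p_2/q_2 = 777/25
  p_3/q_3 = 1927/62
  p_4/q_4 = 4631/149
  p_5/q_5 = 57499/1850
  p_6/q_6 = 3569569/114849
q_5 = 1850 ≤ 2878 < 114849 = q_6, so the answer is 57499/1850.

57499/1850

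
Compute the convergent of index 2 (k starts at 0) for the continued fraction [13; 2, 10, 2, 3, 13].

283/21

Using pₖ = aₖpₖ₋₁ + pₖ₋₂, qₖ = aₖqₖ₋₁ + qₖ₋₂ (with p₋₁=1, p₋₂=0, q₋₁=0, q₋₂=1):
  k=0: a=13, p=13, q=1
  k=1: a=2, p=27, q=2
  k=2: a=10, p=283, q=21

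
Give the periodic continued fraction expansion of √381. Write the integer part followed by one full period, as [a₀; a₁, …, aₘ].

a₀ = ⌊√381⌋ = 19.
With m₀=0, d₀=1 and mₖ₊₁ = dₖaₖ − mₖ, dₖ₊₁ = (n − mₖ₊₁²)/dₖ, aₖ₊₁ = ⌊(a₀+mₖ₊₁)/dₖ₊₁⌋:
  k=1: m=19, d=20, a=1
  k=2: m=1, d=19, a=1
  k=3: m=18, d=3, a=12
  k=4: m=18, d=19, a=1
  k=5: m=1, d=20, a=1
  k=6: m=19, d=1, a=38
d=1 and a=2a₀=38 at k=6, so the next step gives (m, d) = (19, 20) again — its k=1 value — and the period has length 6.

[19; 1, 1, 12, 1, 1, 38]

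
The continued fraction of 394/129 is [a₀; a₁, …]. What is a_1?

394 = 3·129 + 7   →  a_0 = 3
129 = 18·7 + 3   →  a_1 = 18

18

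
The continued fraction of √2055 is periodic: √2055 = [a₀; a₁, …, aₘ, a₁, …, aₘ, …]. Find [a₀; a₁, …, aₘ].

[45; 3, 90]

a₀ = ⌊√2055⌋ = 45.
With m₀=0, d₀=1 and mₖ₊₁ = dₖaₖ − mₖ, dₖ₊₁ = (n − mₖ₊₁²)/dₖ, aₖ₊₁ = ⌊(a₀+mₖ₊₁)/dₖ₊₁⌋:
  k=1: m=45, d=30, a=3
  k=2: m=45, d=1, a=90
d=1 and a=2a₀=90 at k=2, so the next step gives (m, d) = (45, 30) again — its k=1 value — and the period has length 2.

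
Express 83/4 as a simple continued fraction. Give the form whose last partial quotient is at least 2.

[20; 1, 3]

83 = 20×4 + 3
4 = 1×3 + 1
3 = 3×1 + 0  (stop)
So 83/4 = [20; 1, 3].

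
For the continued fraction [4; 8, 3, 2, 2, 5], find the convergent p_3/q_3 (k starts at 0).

Using pₖ = aₖpₖ₋₁ + pₖ₋₂, qₖ = aₖqₖ₋₁ + qₖ₋₂ (with p₋₁=1, p₋₂=0, q₋₁=0, q₋₂=1):
  k=0: a=4, p=4, q=1
  k=1: a=8, p=33, q=8
  k=2: a=3, p=103, q=25
  k=3: a=2, p=239, q=58

239/58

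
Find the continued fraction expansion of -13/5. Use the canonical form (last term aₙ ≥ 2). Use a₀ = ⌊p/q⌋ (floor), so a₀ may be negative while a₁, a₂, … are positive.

[-3; 2, 2]

-13 = -3·5 + 2
5 = 2·2 + 1
2 = 2·1 + 0  (stop)
So -13/5 = [-3; 2, 2].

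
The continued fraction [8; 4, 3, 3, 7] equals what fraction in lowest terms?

Fold from the inside: start with 7/1.
  3 + 1/7 = 22/7
  3 + 7/22 = 73/22
  4 + 22/73 = 314/73
  8 + 73/314 = 2585/314

2585/314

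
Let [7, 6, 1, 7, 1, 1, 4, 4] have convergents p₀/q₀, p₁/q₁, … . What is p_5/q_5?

Using pₖ = aₖpₖ₋₁ + pₖ₋₂, qₖ = aₖqₖ₋₁ + qₖ₋₂ (with p₋₁=1, p₋₂=0, q₋₁=0, q₋₂=1):
  k=0: a=7, p=7, q=1
  k=1: a=6, p=43, q=6
  k=2: a=1, p=50, q=7
  k=3: a=7, p=393, q=55
  k=4: a=1, p=443, q=62
  k=5: a=1, p=836, q=117

836/117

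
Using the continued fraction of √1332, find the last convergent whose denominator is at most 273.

√1332 = [36; 2, 72, …] (period length 2).
Convergents:
  p_0/q_0 = 36/1
  p_1/q_1 = 73/2
  p_2/q_2 = 5292/145
  p_3/q_3 = 10657/292
q_2 = 145 ≤ 273 < 292 = q_3, so the answer is 5292/145.

5292/145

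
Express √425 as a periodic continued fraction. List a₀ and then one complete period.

a₀ = ⌊√425⌋ = 20.
With m₀=0, d₀=1 and mₖ₊₁ = dₖaₖ − mₖ, dₖ₊₁ = (n − mₖ₊₁²)/dₖ, aₖ₊₁ = ⌊(a₀+mₖ₊₁)/dₖ₊₁⌋:
  k=1: m=20, d=25, a=1
  k=2: m=5, d=16, a=1
  k=3: m=11, d=19, a=1
  k=4: m=8, d=19, a=1
  k=5: m=11, d=16, a=1
  k=6: m=5, d=25, a=1
  k=7: m=20, d=1, a=40
d=1 and a=2a₀=40 at k=7, so the next step gives (m, d) = (20, 25) again — its k=1 value — and the period has length 7.

[20; 1, 1, 1, 1, 1, 1, 40]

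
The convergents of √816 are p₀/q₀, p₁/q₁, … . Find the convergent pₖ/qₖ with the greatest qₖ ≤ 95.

√816 = [28; 1, 1, 3, 3, 3, 1, 1, 56, …] (period length 8).
Convergents:
  p_0/q_0 = 28/1
  p_1/q_1 = 29/1
  p_2/q_2 = 57/2
  p_3/q_3 = 200/7
  p_4/q_4 = 657/23
  p_5/q_5 = 2171/76
  p_6/q_6 = 2828/99
q_5 = 76 ≤ 95 < 99 = q_6, so the answer is 2171/76.

2171/76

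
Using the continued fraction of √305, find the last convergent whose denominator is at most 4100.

√305 = [17; 2, 6, 2, 34, …] (period length 4).
Convergents:
  p_0/q_0 = 17/1
  p_1/q_1 = 35/2
  p_2/q_2 = 227/13
  p_3/q_3 = 489/28
  p_4/q_4 = 16853/965
  p_5/q_5 = 34195/1958
  p_6/q_6 = 222023/12713
q_5 = 1958 ≤ 4100 < 12713 = q_6, so the answer is 34195/1958.

34195/1958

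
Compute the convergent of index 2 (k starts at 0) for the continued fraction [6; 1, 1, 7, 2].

13/2

Using pₖ = aₖpₖ₋₁ + pₖ₋₂, qₖ = aₖqₖ₋₁ + qₖ₋₂ (with p₋₁=1, p₋₂=0, q₋₁=0, q₋₂=1):
  k=0: a=6, p=6, q=1
  k=1: a=1, p=7, q=1
  k=2: a=1, p=13, q=2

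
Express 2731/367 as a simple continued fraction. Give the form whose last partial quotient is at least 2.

[7; 2, 3, 1, 3, 3, 3]

2731 = 7*367 + 162
367 = 2*162 + 43
162 = 3*43 + 33
43 = 1*33 + 10
33 = 3*10 + 3
10 = 3*3 + 1
3 = 3*1 + 0  (stop)
So 2731/367 = [7; 2, 3, 1, 3, 3, 3].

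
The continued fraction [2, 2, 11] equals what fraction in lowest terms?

57/23

Using pₖ = aₖpₖ₋₁ + pₖ₋₂ and qₖ = aₖqₖ₋₁ + qₖ₋₂:
  k=0: a=2, p=2, q=1
  k=1: a=2, p=5, q=2
  k=2: a=11, p=57, q=23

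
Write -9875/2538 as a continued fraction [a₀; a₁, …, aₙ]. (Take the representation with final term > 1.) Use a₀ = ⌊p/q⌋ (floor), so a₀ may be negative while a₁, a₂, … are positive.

-9875 = -4*2538 + 277
2538 = 9*277 + 45
277 = 6*45 + 7
45 = 6*7 + 3
7 = 2*3 + 1
3 = 3*1 + 0  (stop)
So -9875/2538 = [-4; 9, 6, 6, 2, 3].

[-4; 9, 6, 6, 2, 3]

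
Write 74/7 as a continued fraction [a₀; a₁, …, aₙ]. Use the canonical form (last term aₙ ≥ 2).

74 = 10·7 + 4
7 = 1·4 + 3
4 = 1·3 + 1
3 = 3·1 + 0  (stop)
So 74/7 = [10; 1, 1, 3].

[10; 1, 1, 3]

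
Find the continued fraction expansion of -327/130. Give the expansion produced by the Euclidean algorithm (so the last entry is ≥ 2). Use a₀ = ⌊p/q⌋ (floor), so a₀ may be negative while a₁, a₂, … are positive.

[-3; 2, 15, 1, 3]

-327 = -3×130 + 63
130 = 2×63 + 4
63 = 15×4 + 3
4 = 1×3 + 1
3 = 3×1 + 0  (stop)
So -327/130 = [-3; 2, 15, 1, 3].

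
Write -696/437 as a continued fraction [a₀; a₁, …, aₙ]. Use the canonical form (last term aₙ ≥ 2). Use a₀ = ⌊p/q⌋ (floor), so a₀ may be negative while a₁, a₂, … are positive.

[-2; 2, 2, 5, 16]

-696 = -2*437 + 178
437 = 2*178 + 81
178 = 2*81 + 16
81 = 5*16 + 1
16 = 16*1 + 0  (stop)
So -696/437 = [-2; 2, 2, 5, 16].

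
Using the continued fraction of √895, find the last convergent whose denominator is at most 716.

21151/707

√895 = [29; 1, 10, 1, 58, …] (period length 4).
Convergents:
  p_0/q_0 = 29/1
  p_1/q_1 = 30/1
  p_2/q_2 = 329/11
  p_3/q_3 = 359/12
  p_4/q_4 = 21151/707
  p_5/q_5 = 21510/719
q_4 = 707 ≤ 716 < 719 = q_5, so the answer is 21151/707.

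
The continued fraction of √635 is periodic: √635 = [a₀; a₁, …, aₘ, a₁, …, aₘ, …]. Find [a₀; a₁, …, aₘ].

a₀ = ⌊√635⌋ = 25.
With m₀=0, d₀=1 and mₖ₊₁ = dₖaₖ − mₖ, dₖ₊₁ = (n − mₖ₊₁²)/dₖ, aₖ₊₁ = ⌊(a₀+mₖ₊₁)/dₖ₊₁⌋:
  k=1: m=25, d=10, a=5
  k=2: m=25, d=1, a=50
d=1 and a=2a₀=50 at k=2, so the next step gives (m, d) = (25, 10) again — its k=1 value — and the period has length 2.

[25; 5, 50]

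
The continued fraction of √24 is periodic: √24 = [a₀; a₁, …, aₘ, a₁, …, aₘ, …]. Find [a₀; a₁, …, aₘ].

[4; 1, 8]

a₀ = ⌊√24⌋ = 4.
With m₀=0, d₀=1 and mₖ₊₁ = dₖaₖ − mₖ, dₖ₊₁ = (n − mₖ₊₁²)/dₖ, aₖ₊₁ = ⌊(a₀+mₖ₊₁)/dₖ₊₁⌋:
  k=1: m=4, d=8, a=1
  k=2: m=4, d=1, a=8
d=1 and a=2a₀=8 at k=2, so the next step gives (m, d) = (4, 8) again — its k=1 value — and the period has length 2.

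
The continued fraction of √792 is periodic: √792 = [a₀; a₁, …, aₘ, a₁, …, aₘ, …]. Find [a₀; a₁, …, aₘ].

[28; 7, 56]

a₀ = ⌊√792⌋ = 28.
With m₀=0, d₀=1 and mₖ₊₁ = dₖaₖ − mₖ, dₖ₊₁ = (n − mₖ₊₁²)/dₖ, aₖ₊₁ = ⌊(a₀+mₖ₊₁)/dₖ₊₁⌋:
  k=1: m=28, d=8, a=7
  k=2: m=28, d=1, a=56
d=1 and a=2a₀=56 at k=2, so the next step gives (m, d) = (28, 8) again — its k=1 value — and the period has length 2.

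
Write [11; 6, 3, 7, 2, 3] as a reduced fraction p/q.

11493/1030

Fold from the inside: start with 3/1.
  2 + 1/3 = 7/3
  7 + 3/7 = 52/7
  3 + 7/52 = 163/52
  6 + 52/163 = 1030/163
  11 + 163/1030 = 11493/1030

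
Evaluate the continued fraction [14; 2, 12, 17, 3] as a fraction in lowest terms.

Using pₖ = aₖpₖ₋₁ + pₖ₋₂ and qₖ = aₖqₖ₋₁ + qₖ₋₂:
  k=0: a=14, p=14, q=1
  k=1: a=2, p=29, q=2
  k=2: a=12, p=362, q=25
  k=3: a=17, p=6183, q=427
  k=4: a=3, p=18911, q=1306

18911/1306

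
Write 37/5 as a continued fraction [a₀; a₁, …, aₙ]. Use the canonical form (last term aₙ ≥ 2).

37 = 7*5 + 2
5 = 2*2 + 1
2 = 2*1 + 0  (stop)
So 37/5 = [7; 2, 2].

[7; 2, 2]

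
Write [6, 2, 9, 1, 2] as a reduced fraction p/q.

Using pₖ = aₖpₖ₋₁ + pₖ₋₂ and qₖ = aₖqₖ₋₁ + qₖ₋₂:
  k=0: a=6, p=6, q=1
  k=1: a=2, p=13, q=2
  k=2: a=9, p=123, q=19
  k=3: a=1, p=136, q=21
  k=4: a=2, p=395, q=61

395/61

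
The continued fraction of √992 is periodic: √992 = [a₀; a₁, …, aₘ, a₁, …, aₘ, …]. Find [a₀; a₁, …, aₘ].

a₀ = ⌊√992⌋ = 31.

[31; 2, 62]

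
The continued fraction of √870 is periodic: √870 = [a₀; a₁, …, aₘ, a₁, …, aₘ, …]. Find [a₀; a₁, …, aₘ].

a₀ = ⌊√870⌋ = 29.
With m₀=0, d₀=1 and mₖ₊₁ = dₖaₖ − mₖ, dₖ₊₁ = (n − mₖ₊₁²)/dₖ, aₖ₊₁ = ⌊(a₀+mₖ₊₁)/dₖ₊₁⌋:
  k=1: m=29, d=29, a=2
  k=2: m=29, d=1, a=58
d=1 and a=2a₀=58 at k=2, so the next step gives (m, d) = (29, 29) again — its k=1 value — and the period has length 2.

[29; 2, 58]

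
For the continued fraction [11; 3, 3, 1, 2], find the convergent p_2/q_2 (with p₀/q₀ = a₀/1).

113/10

Using pₖ = aₖpₖ₋₁ + pₖ₋₂, qₖ = aₖqₖ₋₁ + qₖ₋₂ (with p₋₁=1, p₋₂=0, q₋₁=0, q₋₂=1):
  k=0: a=11, p=11, q=1
  k=1: a=3, p=34, q=3
  k=2: a=3, p=113, q=10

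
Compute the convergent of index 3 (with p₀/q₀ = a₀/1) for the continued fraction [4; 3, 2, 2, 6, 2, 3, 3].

73/17

Using pₖ = aₖpₖ₋₁ + pₖ₋₂, qₖ = aₖqₖ₋₁ + qₖ₋₂ (with p₋₁=1, p₋₂=0, q₋₁=0, q₋₂=1):
  k=0: a=4, p=4, q=1
  k=1: a=3, p=13, q=3
  k=2: a=2, p=30, q=7
  k=3: a=2, p=73, q=17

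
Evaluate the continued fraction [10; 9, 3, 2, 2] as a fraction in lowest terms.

1597/158

Using pₖ = aₖpₖ₋₁ + pₖ₋₂ and qₖ = aₖqₖ₋₁ + qₖ₋₂:
  k=0: a=10, p=10, q=1
  k=1: a=9, p=91, q=9
  k=2: a=3, p=283, q=28
  k=3: a=2, p=657, q=65
  k=4: a=2, p=1597, q=158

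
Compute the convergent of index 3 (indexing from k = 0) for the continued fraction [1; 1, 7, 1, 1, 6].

17/9

Using pₖ = aₖpₖ₋₁ + pₖ₋₂, qₖ = aₖqₖ₋₁ + qₖ₋₂ (with p₋₁=1, p₋₂=0, q₋₁=0, q₋₂=1):
  k=0: a=1, p=1, q=1
  k=1: a=1, p=2, q=1
  k=2: a=7, p=15, q=8
  k=3: a=1, p=17, q=9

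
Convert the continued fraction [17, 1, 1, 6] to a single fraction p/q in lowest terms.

Fold from the inside: start with 6/1.
  1 + 1/6 = 7/6
  1 + 6/7 = 13/7
  17 + 7/13 = 228/13

228/13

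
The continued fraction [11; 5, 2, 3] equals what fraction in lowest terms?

425/38

Using pₖ = aₖpₖ₋₁ + pₖ₋₂ and qₖ = aₖqₖ₋₁ + qₖ₋₂:
  k=0: a=11, p=11, q=1
  k=1: a=5, p=56, q=5
  k=2: a=2, p=123, q=11
  k=3: a=3, p=425, q=38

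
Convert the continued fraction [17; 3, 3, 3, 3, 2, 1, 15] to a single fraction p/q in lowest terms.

97778/5651

Fold from the inside: start with 15/1.
  1 + 1/15 = 16/15
  2 + 15/16 = 47/16
  3 + 16/47 = 157/47
  3 + 47/157 = 518/157
  3 + 157/518 = 1711/518
  3 + 518/1711 = 5651/1711
  17 + 1711/5651 = 97778/5651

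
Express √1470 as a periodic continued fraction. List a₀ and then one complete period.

[38; 2, 1, 14, 1, 2, 76]

a₀ = ⌊√1470⌋ = 38.
With m₀=0, d₀=1 and mₖ₊₁ = dₖaₖ − mₖ, dₖ₊₁ = (n − mₖ₊₁²)/dₖ, aₖ₊₁ = ⌊(a₀+mₖ₊₁)/dₖ₊₁⌋:
  k=1: m=38, d=26, a=2
  k=2: m=14, d=49, a=1
  k=3: m=35, d=5, a=14
  k=4: m=35, d=49, a=1
  k=5: m=14, d=26, a=2
  k=6: m=38, d=1, a=76
d=1 and a=2a₀=76 at k=6, so the next step gives (m, d) = (38, 26) again — its k=1 value — and the period has length 6.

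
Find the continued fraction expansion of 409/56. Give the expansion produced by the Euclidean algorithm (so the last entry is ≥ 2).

[7; 3, 3, 2, 2]

409 = 7×56 + 17
56 = 3×17 + 5
17 = 3×5 + 2
5 = 2×2 + 1
2 = 2×1 + 0  (stop)
So 409/56 = [7; 3, 3, 2, 2].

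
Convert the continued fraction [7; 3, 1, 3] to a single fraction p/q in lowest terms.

Fold from the inside: start with 3/1.
  1 + 1/3 = 4/3
  3 + 3/4 = 15/4
  7 + 4/15 = 109/15

109/15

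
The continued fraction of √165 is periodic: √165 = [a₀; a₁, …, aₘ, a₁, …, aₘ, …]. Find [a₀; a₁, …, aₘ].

[12; 1, 5, 2, 5, 1, 24]

a₀ = ⌊√165⌋ = 12.
With m₀=0, d₀=1 and mₖ₊₁ = dₖaₖ − mₖ, dₖ₊₁ = (n − mₖ₊₁²)/dₖ, aₖ₊₁ = ⌊(a₀+mₖ₊₁)/dₖ₊₁⌋:
  k=1: m=12, d=21, a=1
  k=2: m=9, d=4, a=5
  k=3: m=11, d=11, a=2
  k=4: m=11, d=4, a=5
  k=5: m=9, d=21, a=1
  k=6: m=12, d=1, a=24
d=1 and a=2a₀=24 at k=6, so the next step gives (m, d) = (12, 21) again — its k=1 value — and the period has length 6.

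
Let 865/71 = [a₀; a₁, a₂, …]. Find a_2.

2

865 = 12·71 + 13   →  a_0 = 12
71 = 5·13 + 6   →  a_1 = 5
13 = 2·6 + 1   →  a_2 = 2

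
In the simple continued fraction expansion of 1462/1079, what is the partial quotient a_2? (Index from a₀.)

1462 = 1·1079 + 383   →  a_0 = 1
1079 = 2·383 + 313   →  a_1 = 2
383 = 1·313 + 70   →  a_2 = 1

1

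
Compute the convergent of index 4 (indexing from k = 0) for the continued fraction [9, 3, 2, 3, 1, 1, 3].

288/31

Using pₖ = aₖpₖ₋₁ + pₖ₋₂, qₖ = aₖqₖ₋₁ + qₖ₋₂ (with p₋₁=1, p₋₂=0, q₋₁=0, q₋₂=1):
  k=0: a=9, p=9, q=1
  k=1: a=3, p=28, q=3
  k=2: a=2, p=65, q=7
  k=3: a=3, p=223, q=24
  k=4: a=1, p=288, q=31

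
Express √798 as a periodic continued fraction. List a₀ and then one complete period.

[28; 4, 56]

a₀ = ⌊√798⌋ = 28.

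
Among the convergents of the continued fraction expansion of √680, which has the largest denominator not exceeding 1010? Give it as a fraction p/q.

17654/677

√680 = [26; 13, 52, …] (period length 2).
Convergents:
  p_0/q_0 = 26/1
  p_1/q_1 = 339/13
  p_2/q_2 = 17654/677
  p_3/q_3 = 229841/8814
q_2 = 677 ≤ 1010 < 8814 = q_3, so the answer is 17654/677.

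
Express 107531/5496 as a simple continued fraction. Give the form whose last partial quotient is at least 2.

107531 = 19·5496 + 3107
5496 = 1·3107 + 2389
3107 = 1·2389 + 718
2389 = 3·718 + 235
718 = 3·235 + 13
235 = 18·13 + 1
13 = 13·1 + 0  (stop)
So 107531/5496 = [19; 1, 1, 3, 3, 18, 13].

[19; 1, 1, 3, 3, 18, 13]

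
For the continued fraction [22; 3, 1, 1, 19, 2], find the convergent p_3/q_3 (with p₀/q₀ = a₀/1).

156/7

Using pₖ = aₖpₖ₋₁ + pₖ₋₂, qₖ = aₖqₖ₋₁ + qₖ₋₂ (with p₋₁=1, p₋₂=0, q₋₁=0, q₋₂=1):
  k=0: a=22, p=22, q=1
  k=1: a=3, p=67, q=3
  k=2: a=1, p=89, q=4
  k=3: a=1, p=156, q=7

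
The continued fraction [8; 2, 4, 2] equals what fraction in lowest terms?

169/20

Using pₖ = aₖpₖ₋₁ + pₖ₋₂ and qₖ = aₖqₖ₋₁ + qₖ₋₂:
  k=0: a=8, p=8, q=1
  k=1: a=2, p=17, q=2
  k=2: a=4, p=76, q=9
  k=3: a=2, p=169, q=20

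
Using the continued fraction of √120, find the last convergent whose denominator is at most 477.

5050/461

√120 = [10; 1, 20, …] (period length 2).
Convergents:
  p_0/q_0 = 10/1
  p_1/q_1 = 11/1
  p_2/q_2 = 230/21
  p_3/q_3 = 241/22
  p_4/q_4 = 5050/461
  p_5/q_5 = 5291/483
q_4 = 461 ≤ 477 < 483 = q_5, so the answer is 5050/461.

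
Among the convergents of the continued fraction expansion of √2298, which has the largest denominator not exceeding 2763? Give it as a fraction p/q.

√2298 = [47; 1, 14, 1, 94, …] (period length 4).
Convergents:
  p_0/q_0 = 47/1
  p_1/q_1 = 48/1
  p_2/q_2 = 719/15
  p_3/q_3 = 767/16
  p_4/q_4 = 72817/1519
  p_5/q_5 = 73584/1535
  p_6/q_6 = 1102993/23009
q_5 = 1535 ≤ 2763 < 23009 = q_6, so the answer is 73584/1535.

73584/1535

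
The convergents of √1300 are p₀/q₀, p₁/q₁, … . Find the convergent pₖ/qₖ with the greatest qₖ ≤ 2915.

√1300 = [36; 18, 72, …] (period length 2).
Convergents:
  p_0/q_0 = 36/1
  p_1/q_1 = 649/18
  p_2/q_2 = 46764/1297
  p_3/q_3 = 842401/23364
q_2 = 1297 ≤ 2915 < 23364 = q_3, so the answer is 46764/1297.

46764/1297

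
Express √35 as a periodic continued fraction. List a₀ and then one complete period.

[5; 1, 10]

a₀ = ⌊√35⌋ = 5.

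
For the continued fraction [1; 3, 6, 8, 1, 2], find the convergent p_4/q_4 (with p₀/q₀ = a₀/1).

229/174

Using pₖ = aₖpₖ₋₁ + pₖ₋₂, qₖ = aₖqₖ₋₁ + qₖ₋₂ (with p₋₁=1, p₋₂=0, q₋₁=0, q₋₂=1):
  k=0: a=1, p=1, q=1
  k=1: a=3, p=4, q=3
  k=2: a=6, p=25, q=19
  k=3: a=8, p=204, q=155
  k=4: a=1, p=229, q=174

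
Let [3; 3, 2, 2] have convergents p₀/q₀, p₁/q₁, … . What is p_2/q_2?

Using pₖ = aₖpₖ₋₁ + pₖ₋₂, qₖ = aₖqₖ₋₁ + qₖ₋₂ (with p₋₁=1, p₋₂=0, q₋₁=0, q₋₂=1):
  k=0: a=3, p=3, q=1
  k=1: a=3, p=10, q=3
  k=2: a=2, p=23, q=7

23/7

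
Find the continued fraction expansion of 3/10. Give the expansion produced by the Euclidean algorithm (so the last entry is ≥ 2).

3 = 0×10 + 3
10 = 3×3 + 1
3 = 3×1 + 0  (stop)
So 3/10 = [0; 3, 3].

[0; 3, 3]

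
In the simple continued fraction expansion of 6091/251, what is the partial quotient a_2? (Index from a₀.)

1

6091 = 24·251 + 67   →  a_0 = 24
251 = 3·67 + 50   →  a_1 = 3
67 = 1·50 + 17   →  a_2 = 1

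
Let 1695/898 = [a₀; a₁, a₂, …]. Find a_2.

1695 = 1·898 + 797   →  a_0 = 1
898 = 1·797 + 101   →  a_1 = 1
797 = 7·101 + 90   →  a_2 = 7

7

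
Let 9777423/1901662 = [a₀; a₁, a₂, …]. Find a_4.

9777423 = 5·1901662 + 269113   →  a_0 = 5
1901662 = 7·269113 + 17871   →  a_1 = 7
269113 = 15·17871 + 1048   →  a_2 = 15
17871 = 17·1048 + 55   →  a_3 = 17
1048 = 19·55 + 3   →  a_4 = 19

19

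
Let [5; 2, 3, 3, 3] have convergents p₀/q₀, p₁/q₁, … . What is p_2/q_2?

38/7

Using pₖ = aₖpₖ₋₁ + pₖ₋₂, qₖ = aₖqₖ₋₁ + qₖ₋₂ (with p₋₁=1, p₋₂=0, q₋₁=0, q₋₂=1):
  k=0: a=5, p=5, q=1
  k=1: a=2, p=11, q=2
  k=2: a=3, p=38, q=7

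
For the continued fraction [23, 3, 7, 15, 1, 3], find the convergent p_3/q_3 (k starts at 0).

Using pₖ = aₖpₖ₋₁ + pₖ₋₂, qₖ = aₖqₖ₋₁ + qₖ₋₂ (with p₋₁=1, p₋₂=0, q₋₁=0, q₋₂=1):
  k=0: a=23, p=23, q=1
  k=1: a=3, p=70, q=3
  k=2: a=7, p=513, q=22
  k=3: a=15, p=7765, q=333

7765/333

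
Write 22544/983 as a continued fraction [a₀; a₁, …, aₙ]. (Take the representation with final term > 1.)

22544 = 22×983 + 918
983 = 1×918 + 65
918 = 14×65 + 8
65 = 8×8 + 1
8 = 8×1 + 0  (stop)
So 22544/983 = [22; 1, 14, 8, 8].

[22; 1, 14, 8, 8]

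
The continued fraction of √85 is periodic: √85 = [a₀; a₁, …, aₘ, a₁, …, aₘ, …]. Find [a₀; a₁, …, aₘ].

a₀ = ⌊√85⌋ = 9.
With m₀=0, d₀=1 and mₖ₊₁ = dₖaₖ − mₖ, dₖ₊₁ = (n − mₖ₊₁²)/dₖ, aₖ₊₁ = ⌊(a₀+mₖ₊₁)/dₖ₊₁⌋:
  k=1: m=9, d=4, a=4
  k=2: m=7, d=9, a=1
  k=3: m=2, d=9, a=1
  k=4: m=7, d=4, a=4
  k=5: m=9, d=1, a=18
d=1 and a=2a₀=18 at k=5, so the next step gives (m, d) = (9, 4) again — its k=1 value — and the period has length 5.

[9; 4, 1, 1, 4, 18]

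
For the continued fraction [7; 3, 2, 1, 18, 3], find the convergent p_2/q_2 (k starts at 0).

51/7

Using pₖ = aₖpₖ₋₁ + pₖ₋₂, qₖ = aₖqₖ₋₁ + qₖ₋₂ (with p₋₁=1, p₋₂=0, q₋₁=0, q₋₂=1):
  k=0: a=7, p=7, q=1
  k=1: a=3, p=22, q=3
  k=2: a=2, p=51, q=7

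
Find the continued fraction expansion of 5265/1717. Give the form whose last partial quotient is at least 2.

[3; 15, 16, 3, 2]

5265 = 3×1717 + 114
1717 = 15×114 + 7
114 = 16×7 + 2
7 = 3×2 + 1
2 = 2×1 + 0  (stop)
So 5265/1717 = [3; 15, 16, 3, 2].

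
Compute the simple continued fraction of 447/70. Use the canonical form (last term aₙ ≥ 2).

[6; 2, 1, 1, 2, 5]

447 = 6·70 + 27
70 = 2·27 + 16
27 = 1·16 + 11
16 = 1·11 + 5
11 = 2·5 + 1
5 = 5·1 + 0  (stop)
So 447/70 = [6; 2, 1, 1, 2, 5].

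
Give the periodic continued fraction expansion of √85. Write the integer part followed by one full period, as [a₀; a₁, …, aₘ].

a₀ = ⌊√85⌋ = 9.
With m₀=0, d₀=1 and mₖ₊₁ = dₖaₖ − mₖ, dₖ₊₁ = (n − mₖ₊₁²)/dₖ, aₖ₊₁ = ⌊(a₀+mₖ₊₁)/dₖ₊₁⌋:
  k=1: m=9, d=4, a=4
  k=2: m=7, d=9, a=1
  k=3: m=2, d=9, a=1
  k=4: m=7, d=4, a=4
  k=5: m=9, d=1, a=18
d=1 and a=2a₀=18 at k=5, so the next step gives (m, d) = (9, 4) again — its k=1 value — and the period has length 5.

[9; 4, 1, 1, 4, 18]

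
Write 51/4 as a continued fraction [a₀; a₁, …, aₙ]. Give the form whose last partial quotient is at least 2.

[12; 1, 3]

51 = 12·4 + 3
4 = 1·3 + 1
3 = 3·1 + 0  (stop)
So 51/4 = [12; 1, 3].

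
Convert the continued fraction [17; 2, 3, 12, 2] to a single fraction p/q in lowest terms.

3120/179

Using pₖ = aₖpₖ₋₁ + pₖ₋₂ and qₖ = aₖqₖ₋₁ + qₖ₋₂:
  k=0: a=17, p=17, q=1
  k=1: a=2, p=35, q=2
  k=2: a=3, p=122, q=7
  k=3: a=12, p=1499, q=86
  k=4: a=2, p=3120, q=179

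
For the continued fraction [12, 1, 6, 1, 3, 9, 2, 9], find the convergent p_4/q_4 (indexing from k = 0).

Using pₖ = aₖpₖ₋₁ + pₖ₋₂, qₖ = aₖqₖ₋₁ + qₖ₋₂ (with p₋₁=1, p₋₂=0, q₋₁=0, q₋₂=1):
  k=0: a=12, p=12, q=1
  k=1: a=1, p=13, q=1
  k=2: a=6, p=90, q=7
  k=3: a=1, p=103, q=8
  k=4: a=3, p=399, q=31

399/31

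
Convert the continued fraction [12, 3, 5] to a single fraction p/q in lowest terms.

Using pₖ = aₖpₖ₋₁ + pₖ₋₂ and qₖ = aₖqₖ₋₁ + qₖ₋₂:
  k=0: a=12, p=12, q=1
  k=1: a=3, p=37, q=3
  k=2: a=5, p=197, q=16

197/16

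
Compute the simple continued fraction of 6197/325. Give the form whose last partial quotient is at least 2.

[19; 14, 1, 3, 2, 2]

6197 = 19·325 + 22
325 = 14·22 + 17
22 = 1·17 + 5
17 = 3·5 + 2
5 = 2·2 + 1
2 = 2·1 + 0  (stop)
So 6197/325 = [19; 14, 1, 3, 2, 2].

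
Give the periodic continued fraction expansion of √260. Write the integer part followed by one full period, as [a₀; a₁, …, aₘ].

[16; 8, 32]

a₀ = ⌊√260⌋ = 16.
With m₀=0, d₀=1 and mₖ₊₁ = dₖaₖ − mₖ, dₖ₊₁ = (n − mₖ₊₁²)/dₖ, aₖ₊₁ = ⌊(a₀+mₖ₊₁)/dₖ₊₁⌋:
  k=1: m=16, d=4, a=8
  k=2: m=16, d=1, a=32
d=1 and a=2a₀=32 at k=2, so the next step gives (m, d) = (16, 4) again — its k=1 value — and the period has length 2.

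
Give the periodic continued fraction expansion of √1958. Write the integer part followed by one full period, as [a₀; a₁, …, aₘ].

a₀ = ⌊√1958⌋ = 44.
With m₀=0, d₀=1 and mₖ₊₁ = dₖaₖ − mₖ, dₖ₊₁ = (n − mₖ₊₁²)/dₖ, aₖ₊₁ = ⌊(a₀+mₖ₊₁)/dₖ₊₁⌋:
  k=1: m=44, d=22, a=4
  k=2: m=44, d=1, a=88
d=1 and a=2a₀=88 at k=2, so the next step gives (m, d) = (44, 22) again — its k=1 value — and the period has length 2.

[44; 4, 88]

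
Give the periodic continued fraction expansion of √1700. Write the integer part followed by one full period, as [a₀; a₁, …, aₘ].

a₀ = ⌊√1700⌋ = 41.

[41; 4, 3, 20, 3, 4, 82]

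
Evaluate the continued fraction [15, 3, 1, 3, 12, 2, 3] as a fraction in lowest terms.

20350/1333

Using pₖ = aₖpₖ₋₁ + pₖ₋₂ and qₖ = aₖqₖ₋₁ + qₖ₋₂:
  k=0: a=15, p=15, q=1
  k=1: a=3, p=46, q=3
  k=2: a=1, p=61, q=4
  k=3: a=3, p=229, q=15
  k=4: a=12, p=2809, q=184
  k=5: a=2, p=5847, q=383
  k=6: a=3, p=20350, q=1333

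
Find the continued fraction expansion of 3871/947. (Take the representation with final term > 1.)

[4; 11, 2, 2, 3, 1, 3]

3871 = 4×947 + 83
947 = 11×83 + 34
83 = 2×34 + 15
34 = 2×15 + 4
15 = 3×4 + 3
4 = 1×3 + 1
3 = 3×1 + 0  (stop)
So 3871/947 = [4; 11, 2, 2, 3, 1, 3].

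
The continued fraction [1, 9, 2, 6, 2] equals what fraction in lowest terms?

293/265

Fold from the inside: start with 2/1.
  6 + 1/2 = 13/2
  2 + 2/13 = 28/13
  9 + 13/28 = 265/28
  1 + 28/265 = 293/265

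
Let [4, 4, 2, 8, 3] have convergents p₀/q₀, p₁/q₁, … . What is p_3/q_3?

Using pₖ = aₖpₖ₋₁ + pₖ₋₂, qₖ = aₖqₖ₋₁ + qₖ₋₂ (with p₋₁=1, p₋₂=0, q₋₁=0, q₋₂=1):
  k=0: a=4, p=4, q=1
  k=1: a=4, p=17, q=4
  k=2: a=2, p=38, q=9
  k=3: a=8, p=321, q=76

321/76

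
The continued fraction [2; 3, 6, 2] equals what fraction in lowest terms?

Using pₖ = aₖpₖ₋₁ + pₖ₋₂ and qₖ = aₖqₖ₋₁ + qₖ₋₂:
  k=0: a=2, p=2, q=1
  k=1: a=3, p=7, q=3
  k=2: a=6, p=44, q=19
  k=3: a=2, p=95, q=41

95/41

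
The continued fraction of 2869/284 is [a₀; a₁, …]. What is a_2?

2869 = 10·284 + 29   →  a_0 = 10
284 = 9·29 + 23   →  a_1 = 9
29 = 1·23 + 6   →  a_2 = 1

1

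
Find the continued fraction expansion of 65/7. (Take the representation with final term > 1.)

[9; 3, 2]

65 = 9×7 + 2
7 = 3×2 + 1
2 = 2×1 + 0  (stop)
So 65/7 = [9; 3, 2].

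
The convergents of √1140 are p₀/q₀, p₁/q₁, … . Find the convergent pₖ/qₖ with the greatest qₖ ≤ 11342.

164734/4879

√1140 = [33; 1, 3, 4, 3, 1, 66, …] (period length 6).
Convergents:
  p_0/q_0 = 33/1
  p_1/q_1 = 34/1
  p_2/q_2 = 135/4
  p_3/q_3 = 574/17
  p_4/q_4 = 1857/55
  p_5/q_5 = 2431/72
  p_6/q_6 = 162303/4807
  p_7/q_7 = 164734/4879
  p_8/q_8 = 656505/19444
q_7 = 4879 ≤ 11342 < 19444 = q_8, so the answer is 164734/4879.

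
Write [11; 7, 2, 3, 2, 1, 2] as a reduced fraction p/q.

Fold from the inside: start with 2/1.
  1 + 1/2 = 3/2
  2 + 2/3 = 8/3
  3 + 3/8 = 27/8
  2 + 8/27 = 62/27
  7 + 27/62 = 461/62
  11 + 62/461 = 5133/461

5133/461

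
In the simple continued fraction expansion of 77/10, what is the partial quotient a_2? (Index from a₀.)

77 = 7·10 + 7   →  a_0 = 7
10 = 1·7 + 3   →  a_1 = 1
7 = 2·3 + 1   →  a_2 = 2

2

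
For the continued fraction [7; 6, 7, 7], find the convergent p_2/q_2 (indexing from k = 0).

Using pₖ = aₖpₖ₋₁ + pₖ₋₂, qₖ = aₖqₖ₋₁ + qₖ₋₂ (with p₋₁=1, p₋₂=0, q₋₁=0, q₋₂=1):
  k=0: a=7, p=7, q=1
  k=1: a=6, p=43, q=6
  k=2: a=7, p=308, q=43

308/43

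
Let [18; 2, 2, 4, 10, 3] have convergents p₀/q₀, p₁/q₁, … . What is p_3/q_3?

Using pₖ = aₖpₖ₋₁ + pₖ₋₂, qₖ = aₖqₖ₋₁ + qₖ₋₂ (with p₋₁=1, p₋₂=0, q₋₁=0, q₋₂=1):
  k=0: a=18, p=18, q=1
  k=1: a=2, p=37, q=2
  k=2: a=2, p=92, q=5
  k=3: a=4, p=405, q=22

405/22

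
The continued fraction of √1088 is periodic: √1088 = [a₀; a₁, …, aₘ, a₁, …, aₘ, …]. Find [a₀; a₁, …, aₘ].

[32; 1, 64]

a₀ = ⌊√1088⌋ = 32.
With m₀=0, d₀=1 and mₖ₊₁ = dₖaₖ − mₖ, dₖ₊₁ = (n − mₖ₊₁²)/dₖ, aₖ₊₁ = ⌊(a₀+mₖ₊₁)/dₖ₊₁⌋:
  k=1: m=32, d=64, a=1
  k=2: m=32, d=1, a=64
d=1 and a=2a₀=64 at k=2, so the next step gives (m, d) = (32, 64) again — its k=1 value — and the period has length 2.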